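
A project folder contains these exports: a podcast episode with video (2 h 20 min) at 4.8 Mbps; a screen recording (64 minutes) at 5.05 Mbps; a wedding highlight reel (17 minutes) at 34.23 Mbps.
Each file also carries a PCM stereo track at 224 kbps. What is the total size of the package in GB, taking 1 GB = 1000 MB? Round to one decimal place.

Audio: 224 kbps = 0.224 Mbps.
podcast episode with video: 5.024 Mbps × 8400 s = 42201.6 Mb
screen recording: 5.274 Mbps × 3840 s = 20252.2 Mb
wedding highlight reel: 34.454 Mbps × 1020 s = 35143.1 Mb
Total: 97596.8 Mb = 12199.6 MB.
= 12.20 GB.

12.2 GB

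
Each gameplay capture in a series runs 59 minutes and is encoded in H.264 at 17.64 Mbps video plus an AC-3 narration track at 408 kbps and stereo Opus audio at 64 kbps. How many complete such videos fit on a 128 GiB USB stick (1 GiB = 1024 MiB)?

17

59 min = 3540 s
Audio total: 408 + 64 = 472 kbps = 0.472 Mbps.
Total bitrate: 18.112 Mbps.
Per item: 18.112 Mbps × 3540 s = 64,116 Mb = 8,015 MB.
Capacity: 128 GiB = 1,099,512 Mb; 17.15 items → 17 complete.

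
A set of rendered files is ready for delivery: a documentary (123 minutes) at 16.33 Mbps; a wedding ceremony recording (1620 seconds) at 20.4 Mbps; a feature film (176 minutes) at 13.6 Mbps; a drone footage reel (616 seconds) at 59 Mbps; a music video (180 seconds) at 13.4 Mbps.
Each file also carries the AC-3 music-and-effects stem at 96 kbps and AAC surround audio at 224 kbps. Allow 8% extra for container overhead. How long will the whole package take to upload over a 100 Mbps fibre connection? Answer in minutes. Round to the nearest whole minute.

62 minutes

Audio total: 96 + 224 = 320 kbps = 0.320 Mbps.
documentary: 16.650 Mbps × 7380 s × 1.08 = 132707.2 Mb
wedding ceremony recording: 20.720 Mbps × 1620 s × 1.08 = 36251.7 Mb
feature film: 13.920 Mbps × 10560 s × 1.08 = 158754.8 Mb
drone footage reel: 59.320 Mbps × 616 s × 1.08 = 39464.4 Mb
music video: 13.720 Mbps × 180 s × 1.08 = 2667.2 Mb
Total: 369845.3 Mb = 46230.7 MB.
At 100 Mbps: 369845.3 / 100 = 3698 s ≈ 61.6 minutes.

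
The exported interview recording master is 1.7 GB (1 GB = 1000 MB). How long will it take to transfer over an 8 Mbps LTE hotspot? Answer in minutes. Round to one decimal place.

File: 1.7 GB = 13600.0 Mb.
At 8 Mbps: 13600.0 / 8 = 1700.0 s ≈ 28.3 minutes.

28.3 minutes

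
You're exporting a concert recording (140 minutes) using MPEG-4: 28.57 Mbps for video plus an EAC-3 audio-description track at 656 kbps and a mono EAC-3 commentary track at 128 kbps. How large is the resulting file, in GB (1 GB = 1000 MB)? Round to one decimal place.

140 min = 8400 s
Audio total: 656 + 128 = 784 kbps = 0.784 Mbps.
Total bitrate: 28.57 + 0.784 = 29.354 Mbps.
Stream data: 29.354 Mbps × 8400 s = 246573.6 Mb.
246,574 Mb ÷ 8 = 30,822 MB → 30.82 GB.

30.8 GB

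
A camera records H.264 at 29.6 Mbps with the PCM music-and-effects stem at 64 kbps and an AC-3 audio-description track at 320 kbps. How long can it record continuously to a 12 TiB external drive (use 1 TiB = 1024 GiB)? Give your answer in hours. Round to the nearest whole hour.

Audio total: 64 + 320 = 384 kbps = 0.384 Mbps.
Total bitrate: 29.6 + 0.384 = 29.984 Mbps.
Capacity: 12 TiB = 105,553,116 Mb.
Recording time: 105,553,116 / 29.984 = 3,520,315 s ≈ 978 hours.

978 hours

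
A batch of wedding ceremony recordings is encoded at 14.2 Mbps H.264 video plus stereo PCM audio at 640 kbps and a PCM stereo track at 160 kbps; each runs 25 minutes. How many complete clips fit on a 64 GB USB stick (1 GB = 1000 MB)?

25 min = 1500 s
Audio total: 640 + 160 = 800 kbps = 0.800 Mbps.
Total bitrate: 15.000 Mbps.
Per item: 15.000 Mbps × 1500 s = 22,500 Mb = 2,812 MB.
Capacity: 64 GB = 512,000 Mb; 22.76 items → 22 complete.

22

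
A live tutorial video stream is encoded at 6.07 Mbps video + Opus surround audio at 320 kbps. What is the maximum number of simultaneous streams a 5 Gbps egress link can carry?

782

Audio: 320 kbps = 0.320 Mbps.
Per-viewer media rate: 6.390 Mbps.
5 Gbps = 5,000 Mbps; 5,000 / 6.390 = 782.47 → 782 viewers.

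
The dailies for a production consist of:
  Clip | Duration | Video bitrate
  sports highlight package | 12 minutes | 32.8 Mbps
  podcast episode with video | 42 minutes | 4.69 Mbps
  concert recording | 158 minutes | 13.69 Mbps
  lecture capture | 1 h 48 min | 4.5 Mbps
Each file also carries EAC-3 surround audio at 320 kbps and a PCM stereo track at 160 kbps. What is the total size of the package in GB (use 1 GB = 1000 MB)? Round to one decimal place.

Audio total: 320 + 160 = 480 kbps = 0.480 Mbps.
sports highlight package: 33.280 Mbps × 720 s = 23961.6 Mb
podcast episode with video: 5.170 Mbps × 2520 s = 13028.4 Mb
concert recording: 14.170 Mbps × 9480 s = 134331.6 Mb
lecture capture: 4.980 Mbps × 6480 s = 32270.4 Mb
Total: 203592.0 Mb = 25449.0 MB.
= 25.45 GB.

25.4 GB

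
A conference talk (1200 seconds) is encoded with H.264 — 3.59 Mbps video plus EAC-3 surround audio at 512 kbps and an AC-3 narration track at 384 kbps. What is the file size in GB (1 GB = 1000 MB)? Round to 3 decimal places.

0.673 GB

Audio total: 512 + 384 = 896 kbps = 0.896 Mbps.
Total bitrate: 3.59 + 0.896 = 4.486 Mbps.
Stream data: 4.486 Mbps × 1200 s = 5383.2 Mb.
5,383 Mb ÷ 8 = 672.9 MB → 0.6729 GB.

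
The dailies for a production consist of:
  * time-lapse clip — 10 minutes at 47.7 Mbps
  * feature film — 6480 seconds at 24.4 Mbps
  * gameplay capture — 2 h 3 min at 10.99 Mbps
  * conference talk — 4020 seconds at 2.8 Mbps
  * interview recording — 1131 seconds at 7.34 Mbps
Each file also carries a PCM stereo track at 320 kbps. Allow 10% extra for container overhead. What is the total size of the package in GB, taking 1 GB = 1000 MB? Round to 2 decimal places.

Audio: 320 kbps = 0.320 Mbps.
time-lapse clip: 48.020 Mbps × 600 s × 1.10 = 31693.2 Mb
feature film: 24.720 Mbps × 6480 s × 1.10 = 176204.2 Mb
gameplay capture: 11.310 Mbps × 7380 s × 1.10 = 91814.6 Mb
conference talk: 3.120 Mbps × 4020 s × 1.10 = 13796.6 Mb
interview recording: 7.660 Mbps × 1131 s × 1.10 = 9529.8 Mb
Total: 323038.4 Mb = 40379.8 MB.
= 40.38 GB.

40.38 GB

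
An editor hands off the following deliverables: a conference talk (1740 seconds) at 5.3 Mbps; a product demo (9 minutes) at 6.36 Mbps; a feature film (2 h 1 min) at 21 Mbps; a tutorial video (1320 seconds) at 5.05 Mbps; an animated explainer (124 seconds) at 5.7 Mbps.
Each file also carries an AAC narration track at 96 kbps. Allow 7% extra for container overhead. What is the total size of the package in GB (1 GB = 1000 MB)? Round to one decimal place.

23.2 GB

Audio: 96 kbps = 0.096 Mbps.
conference talk: 5.396 Mbps × 1740 s × 1.07 = 10046.3 Mb
product demo: 6.456 Mbps × 540 s × 1.07 = 3730.3 Mb
feature film: 21.096 Mbps × 7260 s × 1.07 = 163877.9 Mb
tutorial video: 5.146 Mbps × 1320 s × 1.07 = 7268.2 Mb
animated explainer: 5.796 Mbps × 124 s × 1.07 = 769.0 Mb
Total: 185691.7 Mb = 23211.5 MB.
= 23.21 GB.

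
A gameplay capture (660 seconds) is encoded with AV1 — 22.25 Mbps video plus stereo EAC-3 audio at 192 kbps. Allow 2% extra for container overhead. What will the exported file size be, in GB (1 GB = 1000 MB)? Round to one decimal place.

1.9 GB

Audio: 192 kbps = 0.192 Mbps.
Total bitrate: 22.25 + 0.192 = 22.442 Mbps.
Stream data: 22.442 Mbps × 660 s = 14811.7 Mb.
With 2% container overhead: ×1.02.
15,108 Mb ÷ 8 = 1,888 MB → 1.888 GB.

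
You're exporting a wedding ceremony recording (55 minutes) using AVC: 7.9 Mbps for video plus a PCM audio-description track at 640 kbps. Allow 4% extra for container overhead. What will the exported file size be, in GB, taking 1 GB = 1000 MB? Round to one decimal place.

55 min = 3300 s
Audio: 640 kbps = 0.640 Mbps.
Total bitrate: 7.9 + 0.640 = 8.540 Mbps.
Stream data: 8.540 Mbps × 3300 s = 28182.0 Mb.
With 4% container overhead: ×1.04.
29,309 Mb ÷ 8 = 3,664 MB → 3.664 GB.

3.7 GB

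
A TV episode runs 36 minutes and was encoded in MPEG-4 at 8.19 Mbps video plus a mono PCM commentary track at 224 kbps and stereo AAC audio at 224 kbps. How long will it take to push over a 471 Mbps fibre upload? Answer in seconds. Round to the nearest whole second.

40 seconds

36 min = 2160 s
Audio total: 224 + 224 = 448 kbps = 0.448 Mbps.
Total bitrate: 8.638 Mbps.
File: 8.638 Mbps × 2160 s = 18658.1 Mb.
At 471 Mbps: 18658.1 / 471 = 39.6 s ≈ 39.6 seconds.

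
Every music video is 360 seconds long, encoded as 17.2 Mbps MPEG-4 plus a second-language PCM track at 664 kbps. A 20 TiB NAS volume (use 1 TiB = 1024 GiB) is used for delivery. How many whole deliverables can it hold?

27355

Audio: 664 kbps = 0.664 Mbps.
Total bitrate: 17.864 Mbps.
Per item: 17.864 Mbps × 360 s = 6,431 Mb = 803.9 MB.
Capacity: 20 TiB = 175,921,860 Mb; 27355.12 items → 27355 complete.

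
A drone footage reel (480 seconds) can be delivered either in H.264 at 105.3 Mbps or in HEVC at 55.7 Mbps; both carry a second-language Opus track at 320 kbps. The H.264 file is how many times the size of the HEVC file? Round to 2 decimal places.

1.89

Audio: 320 kbps = 0.320 Mbps.
H.264: 105.620 Mbps × 480 s = 50697.6 Mb = 6.337 GB.
HEVC: 56.020 Mbps × 480 s = 26889.6 Mb = 3.361 GB.
Ratio: 6.337 / 3.361 = 1.885.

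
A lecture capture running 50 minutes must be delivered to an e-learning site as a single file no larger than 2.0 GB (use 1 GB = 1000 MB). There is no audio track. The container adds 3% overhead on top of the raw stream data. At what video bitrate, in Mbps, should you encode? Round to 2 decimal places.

Budget: 2.0 GB = 16000.0 Mb.
Stream payload after overhead: 16000.0 / 1.03 = 15534.0 Mb.
50 min = 3000 s
Total bitrate budget: 15534.0 Mb / 3000 s = 5.178 Mbps.

5.18 Mbps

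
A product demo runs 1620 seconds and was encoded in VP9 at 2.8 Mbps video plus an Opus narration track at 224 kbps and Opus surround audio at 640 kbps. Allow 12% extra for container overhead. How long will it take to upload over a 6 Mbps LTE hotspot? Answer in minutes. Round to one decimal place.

Audio total: 224 + 640 = 864 kbps = 0.864 Mbps.
Total bitrate: 3.664 Mbps.
File: 3.664 Mbps × 1620 s = 5935.7 Mb.
With 12% container overhead: ×1.12. → 6648.0 Mb.
At 6 Mbps: 6648.0 / 6 = 1108.0 s ≈ 18.5 minutes.

18.5 minutes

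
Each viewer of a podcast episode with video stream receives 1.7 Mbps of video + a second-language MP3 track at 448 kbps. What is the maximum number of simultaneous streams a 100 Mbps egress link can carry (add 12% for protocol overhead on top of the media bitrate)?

Audio: 448 kbps = 0.448 Mbps.
Per-viewer media rate: 2.148 Mbps.
On the wire with 12% overhead: 2.406 Mbps.
100 Mbps = 100.0 Mbps; 100.0 / 2.406 = 41.57 → 41 viewers.

41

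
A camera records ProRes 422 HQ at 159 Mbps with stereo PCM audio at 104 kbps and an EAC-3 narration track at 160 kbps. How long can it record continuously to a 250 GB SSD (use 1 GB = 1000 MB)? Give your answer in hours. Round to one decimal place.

Audio total: 104 + 160 = 264 kbps = 0.264 Mbps.
Total bitrate: 159 + 0.264 = 159.264 Mbps.
Capacity: 250 GB = 2,000,000 Mb.
Recording time: 2,000,000 / 159.264 = 12,558 s ≈ 3.49 hours.

3.5 hours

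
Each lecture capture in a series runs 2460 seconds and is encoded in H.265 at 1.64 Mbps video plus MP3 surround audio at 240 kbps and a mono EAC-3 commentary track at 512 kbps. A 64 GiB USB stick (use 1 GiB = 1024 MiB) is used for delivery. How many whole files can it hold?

Audio total: 240 + 512 = 752 kbps = 0.752 Mbps.
Total bitrate: 2.392 Mbps.
Per item: 2.392 Mbps × 2460 s = 5,884 Mb = 735.5 MB.
Capacity: 64 GiB = 549,756 Mb; 93.43 items → 93 complete.

93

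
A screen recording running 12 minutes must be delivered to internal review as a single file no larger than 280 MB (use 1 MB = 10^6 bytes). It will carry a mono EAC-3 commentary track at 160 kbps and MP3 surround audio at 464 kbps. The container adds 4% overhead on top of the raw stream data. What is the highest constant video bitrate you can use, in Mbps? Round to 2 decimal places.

2.37 Mbps

Budget: 280 MB = 2240.0 Mb.
Stream payload after overhead: 2240.0 / 1.04 = 2153.8 Mb.
12 min = 720 s
Total bitrate budget: 2153.8 Mb / 720 s = 2.991 Mbps.
Audio total: 160 + 464 = 624 kbps = 0.624 Mbps.
Video: 2.991 − 0.624 = 2.367 Mbps.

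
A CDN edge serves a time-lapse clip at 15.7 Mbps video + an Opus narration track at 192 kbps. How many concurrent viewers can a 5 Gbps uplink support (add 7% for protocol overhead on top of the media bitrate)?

Audio: 192 kbps = 0.192 Mbps.
Per-viewer media rate: 15.892 Mbps.
On the wire with 7% overhead: 17.004 Mbps.
5 Gbps = 5,000 Mbps; 5,000 / 17.004 = 294.04 → 294 viewers.

294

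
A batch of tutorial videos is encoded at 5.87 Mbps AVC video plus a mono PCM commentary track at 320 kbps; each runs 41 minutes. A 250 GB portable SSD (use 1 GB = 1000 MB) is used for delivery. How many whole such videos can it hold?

131

41 min = 2460 s
Audio: 320 kbps = 0.320 Mbps.
Total bitrate: 6.190 Mbps.
Per item: 6.190 Mbps × 2460 s = 15,227 Mb = 1,903 MB.
Capacity: 250 GB = 2,000,000 Mb; 131.34 items → 131 complete.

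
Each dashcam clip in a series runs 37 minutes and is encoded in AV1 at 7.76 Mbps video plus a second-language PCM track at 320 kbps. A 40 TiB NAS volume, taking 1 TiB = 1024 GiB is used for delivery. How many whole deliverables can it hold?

37 min = 2220 s
Audio: 320 kbps = 0.320 Mbps.
Total bitrate: 8.080 Mbps.
Per item: 8.080 Mbps × 2220 s = 17,938 Mb = 2,242 MB.
Capacity: 40 TiB = 351,843,721 Mb; 19614.87 items → 19614 complete.

19614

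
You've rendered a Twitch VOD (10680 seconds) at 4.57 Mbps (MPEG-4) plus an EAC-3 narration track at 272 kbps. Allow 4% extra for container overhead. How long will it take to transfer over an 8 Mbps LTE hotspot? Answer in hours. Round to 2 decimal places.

Audio: 272 kbps = 0.272 Mbps.
Total bitrate: 4.842 Mbps.
File: 4.842 Mbps × 10680 s = 51712.6 Mb.
With 4% container overhead: ×1.04. → 53781.1 Mb.
At 8 Mbps: 53781.1 / 8 = 6722.6 s ≈ 1.87 hours.

1.87 hours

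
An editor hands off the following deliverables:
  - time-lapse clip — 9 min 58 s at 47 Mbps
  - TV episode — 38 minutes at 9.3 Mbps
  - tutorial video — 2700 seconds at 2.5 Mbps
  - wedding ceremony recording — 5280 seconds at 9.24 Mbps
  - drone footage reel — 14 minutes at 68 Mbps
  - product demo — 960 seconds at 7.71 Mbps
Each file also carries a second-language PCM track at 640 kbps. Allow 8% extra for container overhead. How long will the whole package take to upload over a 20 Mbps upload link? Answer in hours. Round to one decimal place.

Audio: 640 kbps = 0.640 Mbps.
time-lapse clip: 47.640 Mbps × 598 s × 1.08 = 30767.8 Mb
TV episode: 9.940 Mbps × 2280 s × 1.08 = 24476.3 Mb
tutorial video: 3.140 Mbps × 2700 s × 1.08 = 9156.2 Mb
wedding ceremony recording: 9.880 Mbps × 5280 s × 1.08 = 56339.7 Mb
drone footage reel: 68.640 Mbps × 840 s × 1.08 = 62270.2 Mb
product demo: 8.350 Mbps × 960 s × 1.08 = 8657.3 Mb
Total: 191667.5 Mb = 23958.4 MB.
At 20 Mbps: 191667.5 / 20 = 9583 s ≈ 2.66 hours.

2.7 hours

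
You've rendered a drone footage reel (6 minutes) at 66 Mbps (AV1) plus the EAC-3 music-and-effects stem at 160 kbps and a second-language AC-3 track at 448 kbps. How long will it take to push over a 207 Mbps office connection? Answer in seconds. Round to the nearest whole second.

6 min = 360 s
Audio total: 160 + 448 = 608 kbps = 0.608 Mbps.
Total bitrate: 66.608 Mbps.
File: 66.608 Mbps × 360 s = 23978.9 Mb.
At 207 Mbps: 23978.9 / 207 = 115.8 s ≈ 116 seconds.

116 seconds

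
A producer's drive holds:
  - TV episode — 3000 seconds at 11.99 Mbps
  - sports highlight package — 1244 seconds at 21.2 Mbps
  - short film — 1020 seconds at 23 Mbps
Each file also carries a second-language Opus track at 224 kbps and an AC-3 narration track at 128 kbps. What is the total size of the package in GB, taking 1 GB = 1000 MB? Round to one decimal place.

Audio total: 224 + 128 = 352 kbps = 0.352 Mbps.
TV episode: 12.342 Mbps × 3000 s = 37026.0 Mb
sports highlight package: 21.552 Mbps × 1244 s = 26810.7 Mb
short film: 23.352 Mbps × 1020 s = 23819.0 Mb
Total: 87655.7 Mb = 10957.0 MB.
= 10.96 GB.

11.0 GB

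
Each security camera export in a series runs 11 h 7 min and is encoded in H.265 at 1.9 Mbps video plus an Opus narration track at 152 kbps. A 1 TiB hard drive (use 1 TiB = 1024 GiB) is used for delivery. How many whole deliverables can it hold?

11 h 7 min = 667 min = 40020 s
Audio: 152 kbps = 0.152 Mbps.
Total bitrate: 2.052 Mbps.
Per item: 2.052 Mbps × 40020 s = 82,121 Mb = 10,265 MB.
Capacity: 1 TiB = 8,796,093 Mb; 107.11 items → 107 complete.

107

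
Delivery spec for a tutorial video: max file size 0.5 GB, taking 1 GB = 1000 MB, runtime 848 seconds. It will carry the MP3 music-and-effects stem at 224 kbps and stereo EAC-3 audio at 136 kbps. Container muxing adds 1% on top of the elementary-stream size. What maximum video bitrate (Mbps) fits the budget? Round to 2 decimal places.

4.31 Mbps

Budget: 0.5 GB = 4000.0 Mb.
Stream payload after overhead: 4000.0 / 1.01 = 3960.4 Mb.
Total bitrate budget: 3960.4 Mb / 848 s = 4.670 Mbps.
Audio total: 224 + 136 = 360 kbps = 0.360 Mbps.
Video: 4.670 − 0.360 = 4.310 Mbps.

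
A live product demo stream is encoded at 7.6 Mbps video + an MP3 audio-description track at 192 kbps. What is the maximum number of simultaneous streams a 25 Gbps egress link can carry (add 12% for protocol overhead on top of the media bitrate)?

Audio: 192 kbps = 0.192 Mbps.
Per-viewer media rate: 7.792 Mbps.
On the wire with 12% overhead: 8.727 Mbps.
25 Gbps = 25,000 Mbps; 25,000 / 8.727 = 2864.66 → 2864 viewers.

2864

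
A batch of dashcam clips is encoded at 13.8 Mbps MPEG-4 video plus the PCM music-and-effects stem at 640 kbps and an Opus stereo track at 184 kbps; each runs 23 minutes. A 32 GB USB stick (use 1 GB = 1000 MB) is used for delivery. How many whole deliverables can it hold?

23 min = 1380 s
Audio total: 640 + 184 = 824 kbps = 0.824 Mbps.
Total bitrate: 14.624 Mbps.
Per item: 14.624 Mbps × 1380 s = 20,181 Mb = 2,523 MB.
Capacity: 32 GB = 256,000 Mb; 12.69 items → 12 complete.

12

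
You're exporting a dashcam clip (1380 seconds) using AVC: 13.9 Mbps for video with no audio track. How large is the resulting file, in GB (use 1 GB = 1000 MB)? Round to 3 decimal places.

2.398 GB

Total bitrate: 13.9 Mbps.
Stream data: 13.900 Mbps × 1380 s = 19182.0 Mb.
19,182 Mb ÷ 8 = 2,398 MB → 2.398 GB.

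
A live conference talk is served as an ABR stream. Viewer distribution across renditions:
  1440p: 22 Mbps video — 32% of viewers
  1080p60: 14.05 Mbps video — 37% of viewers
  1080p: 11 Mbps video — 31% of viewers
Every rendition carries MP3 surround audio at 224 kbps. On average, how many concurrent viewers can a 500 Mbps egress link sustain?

Audio: 224 kbps = 0.224 Mbps.
Average per-viewer bitrate: 0.32×22.224 + 0.37×14.274 + 0.31×11.224 = 15.873 Mbps.
500 Mbps = 500.0 Mbps; 500.0 / 15.873 = 31.50 → 31.

31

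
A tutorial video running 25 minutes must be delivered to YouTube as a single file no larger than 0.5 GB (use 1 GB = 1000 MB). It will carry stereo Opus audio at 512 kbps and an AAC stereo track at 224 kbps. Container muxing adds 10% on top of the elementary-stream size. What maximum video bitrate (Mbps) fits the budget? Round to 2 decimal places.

Budget: 0.5 GB = 4000.0 Mb.
Stream payload after overhead: 4000.0 / 1.10 = 3636.4 Mb.
25 min = 1500 s
Total bitrate budget: 3636.4 Mb / 1500 s = 2.424 Mbps.
Audio total: 512 + 224 = 736 kbps = 0.736 Mbps.
Video: 2.424 − 0.736 = 1.688 Mbps.

1.69 Mbps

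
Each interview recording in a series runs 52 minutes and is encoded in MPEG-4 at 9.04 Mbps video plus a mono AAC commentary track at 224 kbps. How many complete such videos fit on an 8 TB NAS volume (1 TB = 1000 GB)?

2214

52 min = 3120 s
Audio: 224 kbps = 0.224 Mbps.
Total bitrate: 9.264 Mbps.
Per item: 9.264 Mbps × 3120 s = 28,904 Mb = 3,613 MB.
Capacity: 8 TB = 64,000,000 Mb; 2214.25 items → 2214 complete.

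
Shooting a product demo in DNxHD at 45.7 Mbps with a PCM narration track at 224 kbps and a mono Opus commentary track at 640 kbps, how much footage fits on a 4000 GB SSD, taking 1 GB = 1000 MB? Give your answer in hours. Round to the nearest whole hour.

191 hours

Audio total: 224 + 640 = 864 kbps = 0.864 Mbps.
Total bitrate: 45.7 + 0.864 = 46.564 Mbps.
Capacity: 4000 GB = 32,000,000 Mb.
Recording time: 32,000,000 / 46.564 = 687,226 s ≈ 191 hours.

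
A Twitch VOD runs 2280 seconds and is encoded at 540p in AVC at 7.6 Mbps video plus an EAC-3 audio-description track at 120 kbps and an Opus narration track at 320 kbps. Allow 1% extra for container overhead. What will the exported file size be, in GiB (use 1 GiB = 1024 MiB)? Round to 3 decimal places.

2.155 GiB

Audio total: 120 + 320 = 440 kbps = 0.440 Mbps.
Total bitrate: 7.6 + 0.440 = 8.040 Mbps.
Stream data: 8.040 Mbps × 2280 s = 18331.2 Mb.
With 1% container overhead: ×1.01.
18,515 Mb = 2,314,314,000 bytes ÷ 1,073,741,824 = 2.155 GiB.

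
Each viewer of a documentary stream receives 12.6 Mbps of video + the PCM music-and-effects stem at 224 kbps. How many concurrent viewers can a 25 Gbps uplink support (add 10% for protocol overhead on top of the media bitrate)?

Audio: 224 kbps = 0.224 Mbps.
Per-viewer media rate: 12.824 Mbps.
On the wire with 10% overhead: 14.106 Mbps.
25 Gbps = 25,000 Mbps; 25,000 / 14.106 = 1772.25 → 1772 viewers.

1772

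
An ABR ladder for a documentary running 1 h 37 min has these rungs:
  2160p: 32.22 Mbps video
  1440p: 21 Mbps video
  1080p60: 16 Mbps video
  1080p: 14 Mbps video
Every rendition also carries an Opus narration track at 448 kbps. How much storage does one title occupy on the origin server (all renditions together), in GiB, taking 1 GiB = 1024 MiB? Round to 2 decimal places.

57.60 GiB

1 h 37 min = 97 min = 5820 s
Audio: 448 kbps = 0.448 Mbps.
Sum of rendition bitrates: (32.22+0.448) + (21+0.448) + (16+0.448) + (14+0.448) = 85.012 Mbps.
× 5820 s = 494,770 Mb = 61,846 MB = 57.60 GiB.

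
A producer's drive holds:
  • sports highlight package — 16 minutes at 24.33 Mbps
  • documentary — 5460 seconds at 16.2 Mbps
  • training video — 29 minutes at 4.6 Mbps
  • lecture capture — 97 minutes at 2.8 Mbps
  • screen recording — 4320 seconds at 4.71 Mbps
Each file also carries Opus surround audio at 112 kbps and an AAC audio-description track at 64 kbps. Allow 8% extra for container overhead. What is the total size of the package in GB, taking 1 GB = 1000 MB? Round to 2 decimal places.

Audio total: 112 + 64 = 176 kbps = 0.176 Mbps.
sports highlight package: 24.506 Mbps × 960 s × 1.08 = 25407.8 Mb
documentary: 16.376 Mbps × 5460 s × 1.08 = 96566.0 Mb
training video: 4.776 Mbps × 1740 s × 1.08 = 8975.1 Mb
lecture capture: 2.976 Mbps × 5820 s × 1.08 = 18705.9 Mb
screen recording: 4.886 Mbps × 4320 s × 1.08 = 22796.1 Mb
Total: 172450.9 Mb = 21556.4 MB.
= 21.56 GB.

21.56 GB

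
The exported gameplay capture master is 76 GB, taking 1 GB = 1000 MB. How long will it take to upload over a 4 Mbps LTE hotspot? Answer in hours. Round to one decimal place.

42.2 hours

File: 76 GB = 608000.0 Mb.
At 4 Mbps: 608000.0 / 4 = 152000.0 s ≈ 42.2 hours.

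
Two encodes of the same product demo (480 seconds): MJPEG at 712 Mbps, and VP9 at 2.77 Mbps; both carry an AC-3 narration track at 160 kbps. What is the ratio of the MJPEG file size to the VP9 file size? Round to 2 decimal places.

Audio: 160 kbps = 0.160 Mbps.
MJPEG: 712.160 Mbps × 480 s = 341836.8 Mb = 42.730 GB.
VP9: 2.930 Mbps × 480 s = 1406.4 Mb = 0.176 GB.
Ratio: 42.730 / 0.176 = 243.058.

243.06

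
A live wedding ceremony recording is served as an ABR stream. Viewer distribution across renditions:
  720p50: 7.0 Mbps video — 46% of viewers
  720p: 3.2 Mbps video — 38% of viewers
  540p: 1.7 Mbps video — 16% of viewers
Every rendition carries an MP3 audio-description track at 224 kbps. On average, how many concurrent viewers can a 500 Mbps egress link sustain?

101

Audio: 224 kbps = 0.224 Mbps.
Average per-viewer bitrate: 0.46×7.224 + 0.38×3.424 + 0.16×1.924 = 4.932 Mbps.
500 Mbps = 500.0 Mbps; 500.0 / 4.932 = 101.38 → 101.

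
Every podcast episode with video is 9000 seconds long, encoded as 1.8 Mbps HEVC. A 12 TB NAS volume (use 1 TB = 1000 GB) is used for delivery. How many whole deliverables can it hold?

Per item: 1.800 Mbps × 9000 s = 16,200 Mb = 2,025 MB.
Capacity: 12 TB = 96,000,000 Mb; 5925.93 items → 5925 complete.

5925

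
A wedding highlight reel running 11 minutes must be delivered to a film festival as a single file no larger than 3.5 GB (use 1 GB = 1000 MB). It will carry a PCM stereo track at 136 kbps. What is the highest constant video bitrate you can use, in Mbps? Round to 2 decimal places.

Budget: 3.5 GB = 28000.0 Mb.
11 min = 660 s
Total bitrate budget: 28000.0 Mb / 660 s = 42.424 Mbps.
Audio: 136 kbps = 0.136 Mbps.
Video: 42.424 − 0.136 = 42.288 Mbps.

42.29 Mbps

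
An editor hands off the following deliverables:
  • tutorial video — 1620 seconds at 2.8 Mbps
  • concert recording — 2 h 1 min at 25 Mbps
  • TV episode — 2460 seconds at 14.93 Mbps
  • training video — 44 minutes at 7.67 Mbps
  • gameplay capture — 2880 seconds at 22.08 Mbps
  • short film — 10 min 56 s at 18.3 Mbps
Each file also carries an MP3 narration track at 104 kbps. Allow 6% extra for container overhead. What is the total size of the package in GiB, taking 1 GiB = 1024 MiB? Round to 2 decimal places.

39.54 GiB

Audio: 104 kbps = 0.104 Mbps.
tutorial video: 2.904 Mbps × 1620 s × 1.06 = 4986.7 Mb
concert recording: 25.104 Mbps × 7260 s × 1.06 = 193190.3 Mb
TV episode: 15.034 Mbps × 2460 s × 1.06 = 39202.7 Mb
training video: 7.774 Mbps × 2640 s × 1.06 = 21754.8 Mb
gameplay capture: 22.184 Mbps × 2880 s × 1.06 = 67723.3 Mb
short film: 18.404 Mbps × 656 s × 1.06 = 12797.4 Mb
Total: 339655.2 Mb = 42456.9 MB.
= 39.54 GiB.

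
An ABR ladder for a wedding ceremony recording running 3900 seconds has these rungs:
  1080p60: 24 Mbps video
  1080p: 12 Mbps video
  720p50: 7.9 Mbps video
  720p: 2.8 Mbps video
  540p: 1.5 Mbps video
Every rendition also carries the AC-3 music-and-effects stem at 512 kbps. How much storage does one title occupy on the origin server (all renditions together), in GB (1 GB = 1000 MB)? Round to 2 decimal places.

24.75 GB

Audio: 512 kbps = 0.512 Mbps.
Sum of rendition bitrates: (24+0.512) + (12+0.512) + (7.9+0.512) + (2.8+0.512) + (1.5+0.512) = 50.760 Mbps.
× 3900 s = 197,964 Mb = 24,746 MB = 24.75 GB.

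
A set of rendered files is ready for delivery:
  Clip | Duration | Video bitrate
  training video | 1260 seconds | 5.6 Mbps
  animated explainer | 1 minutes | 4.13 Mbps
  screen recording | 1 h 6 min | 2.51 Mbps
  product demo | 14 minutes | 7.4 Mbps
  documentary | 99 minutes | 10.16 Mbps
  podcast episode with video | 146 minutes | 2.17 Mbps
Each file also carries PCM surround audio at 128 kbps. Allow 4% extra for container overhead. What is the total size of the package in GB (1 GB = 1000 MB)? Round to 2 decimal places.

Audio: 128 kbps = 0.128 Mbps.
training video: 5.728 Mbps × 1260 s × 1.04 = 7506.0 Mb
animated explainer: 4.258 Mbps × 60 s × 1.04 = 265.7 Mb
screen recording: 2.638 Mbps × 3960 s × 1.04 = 10864.3 Mb
product demo: 7.528 Mbps × 840 s × 1.04 = 6576.5 Mb
documentary: 10.288 Mbps × 5940 s × 1.04 = 63555.1 Mb
podcast episode with video: 2.298 Mbps × 8760 s × 1.04 = 20935.7 Mb
Total: 109703.3 Mb = 13712.9 MB.
= 13.71 GB.

13.71 GB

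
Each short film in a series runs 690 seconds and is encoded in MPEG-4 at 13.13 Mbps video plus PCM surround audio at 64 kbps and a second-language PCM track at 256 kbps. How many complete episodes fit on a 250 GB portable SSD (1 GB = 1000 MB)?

Audio total: 64 + 256 = 320 kbps = 0.320 Mbps.
Total bitrate: 13.450 Mbps.
Per item: 13.450 Mbps × 690 s = 9,280 Mb = 1,160 MB.
Capacity: 250 GB = 2,000,000 Mb; 215.51 items → 215 complete.

215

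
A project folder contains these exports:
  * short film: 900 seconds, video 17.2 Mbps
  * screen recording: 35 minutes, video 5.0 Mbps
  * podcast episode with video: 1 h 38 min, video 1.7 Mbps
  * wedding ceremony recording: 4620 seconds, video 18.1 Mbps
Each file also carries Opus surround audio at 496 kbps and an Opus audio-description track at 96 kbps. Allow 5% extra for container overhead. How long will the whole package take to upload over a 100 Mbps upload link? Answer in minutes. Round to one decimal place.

22.3 minutes

Audio total: 496 + 96 = 592 kbps = 0.592 Mbps.
short film: 17.792 Mbps × 900 s × 1.05 = 16813.4 Mb
screen recording: 5.592 Mbps × 2100 s × 1.05 = 12330.4 Mb
podcast episode with video: 2.292 Mbps × 5880 s × 1.05 = 14150.8 Mb
wedding ceremony recording: 18.692 Mbps × 4620 s × 1.05 = 90674.9 Mb
Total: 133969.5 Mb = 16746.2 MB.
At 100 Mbps: 133969.5 / 100 = 1340 s ≈ 22.3 minutes.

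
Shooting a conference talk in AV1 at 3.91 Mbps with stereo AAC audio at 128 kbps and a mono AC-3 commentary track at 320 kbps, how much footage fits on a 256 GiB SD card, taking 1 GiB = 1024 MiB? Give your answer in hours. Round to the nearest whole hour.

140 hours

Audio total: 128 + 320 = 448 kbps = 0.448 Mbps.
Total bitrate: 3.91 + 0.448 = 4.358 Mbps.
Capacity: 256 GiB = 2,199,023 Mb.
Recording time: 2,199,023 / 4.358 = 504,595 s ≈ 140 hours.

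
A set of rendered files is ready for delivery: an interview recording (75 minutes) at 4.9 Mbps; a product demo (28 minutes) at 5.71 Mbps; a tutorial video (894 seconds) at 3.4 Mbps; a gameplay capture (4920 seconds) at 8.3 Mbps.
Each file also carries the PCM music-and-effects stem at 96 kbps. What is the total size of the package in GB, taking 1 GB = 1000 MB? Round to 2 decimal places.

9.58 GB

Audio: 96 kbps = 0.096 Mbps.
interview recording: 4.996 Mbps × 4500 s = 22482.0 Mb
product demo: 5.806 Mbps × 1680 s = 9754.1 Mb
tutorial video: 3.496 Mbps × 894 s = 3125.4 Mb
gameplay capture: 8.396 Mbps × 4920 s = 41308.3 Mb
Total: 76669.8 Mb = 9583.7 MB.
= 9.584 GB.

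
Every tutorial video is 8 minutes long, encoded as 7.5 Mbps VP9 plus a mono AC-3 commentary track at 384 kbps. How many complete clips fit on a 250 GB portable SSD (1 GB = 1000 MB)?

528

8 min = 480 s
Audio: 384 kbps = 0.384 Mbps.
Total bitrate: 7.884 Mbps.
Per item: 7.884 Mbps × 480 s = 3,784 Mb = 473.0 MB.
Capacity: 250 GB = 2,000,000 Mb; 528.50 items → 528 complete.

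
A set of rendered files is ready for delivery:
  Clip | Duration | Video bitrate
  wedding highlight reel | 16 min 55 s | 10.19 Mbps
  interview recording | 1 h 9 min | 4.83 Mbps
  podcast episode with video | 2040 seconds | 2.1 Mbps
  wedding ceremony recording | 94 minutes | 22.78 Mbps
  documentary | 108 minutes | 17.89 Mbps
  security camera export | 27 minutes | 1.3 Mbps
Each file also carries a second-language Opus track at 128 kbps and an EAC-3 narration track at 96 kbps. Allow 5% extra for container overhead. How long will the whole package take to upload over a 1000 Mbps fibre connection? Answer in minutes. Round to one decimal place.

Audio total: 128 + 96 = 224 kbps = 0.224 Mbps.
wedding highlight reel: 10.414 Mbps × 1015 s × 1.05 = 11098.7 Mb
interview recording: 5.054 Mbps × 4140 s × 1.05 = 21969.7 Mb
podcast episode with video: 2.324 Mbps × 2040 s × 1.05 = 4978.0 Mb
wedding ceremony recording: 23.004 Mbps × 5640 s × 1.05 = 136229.7 Mb
documentary: 18.114 Mbps × 6480 s × 1.05 = 123247.7 Mb
security camera export: 1.524 Mbps × 1620 s × 1.05 = 2592.3 Mb
Total: 300116.1 Mb = 37514.5 MB.
At 1000 Mbps: 300116.1 / 1000 = 300 s ≈ 5 minutes.

5.0 minutes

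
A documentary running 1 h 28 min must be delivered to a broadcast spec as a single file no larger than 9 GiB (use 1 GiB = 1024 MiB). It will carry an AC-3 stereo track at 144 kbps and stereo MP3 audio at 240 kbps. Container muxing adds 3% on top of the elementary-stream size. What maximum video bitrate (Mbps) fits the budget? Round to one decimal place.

13.8 Mbps

Budget: 9 GiB = 77309.4 Mb.
Stream payload after overhead: 77309.4 / 1.03 = 75057.7 Mb.
1 h 28 min = 88 min = 5280 s
Total bitrate budget: 75057.7 Mb / 5280 s = 14.215 Mbps.
Audio total: 144 + 240 = 384 kbps = 0.384 Mbps.
Video: 14.215 − 0.384 = 13.831 Mbps.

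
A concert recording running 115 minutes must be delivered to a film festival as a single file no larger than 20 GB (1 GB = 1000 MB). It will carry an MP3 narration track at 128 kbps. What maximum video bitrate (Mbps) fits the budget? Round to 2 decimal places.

23.06 Mbps

Budget: 20 GB = 160000.0 Mb.
115 min = 6900 s
Total bitrate budget: 160000.0 Mb / 6900 s = 23.188 Mbps.
Audio: 128 kbps = 0.128 Mbps.
Video: 23.188 − 0.128 = 23.060 Mbps.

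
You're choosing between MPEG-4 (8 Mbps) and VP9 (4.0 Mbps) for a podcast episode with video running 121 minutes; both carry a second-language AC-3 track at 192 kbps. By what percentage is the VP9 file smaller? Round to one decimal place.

48.8%

121 min = 7260 s
Audio: 192 kbps = 0.192 Mbps.
MPEG-4: 8.192 Mbps × 7260 s = 59473.9 Mb = 7.434 GB.
VP9: 4.192 Mbps × 7260 s = 30433.9 Mb = 3.804 GB.
Reduction: (1 − 3.804/7.434) × 100 = 48.83%.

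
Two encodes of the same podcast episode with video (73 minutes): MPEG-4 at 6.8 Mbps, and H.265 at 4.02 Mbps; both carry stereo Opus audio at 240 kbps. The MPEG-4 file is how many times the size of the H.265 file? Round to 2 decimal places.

1.65

73 min = 4380 s
Audio: 240 kbps = 0.240 Mbps.
MPEG-4: 7.040 Mbps × 4380 s = 30835.2 Mb = 3.854 GB.
H.265: 4.260 Mbps × 4380 s = 18658.8 Mb = 2.332 GB.
Ratio: 3.854 / 2.332 = 1.653.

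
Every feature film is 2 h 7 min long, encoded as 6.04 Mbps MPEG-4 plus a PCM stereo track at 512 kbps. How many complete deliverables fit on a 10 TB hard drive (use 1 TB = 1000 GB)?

1602

2 h 7 min = 127 min = 7620 s
Audio: 512 kbps = 0.512 Mbps.
Total bitrate: 6.552 Mbps.
Per item: 6.552 Mbps × 7620 s = 49,926 Mb = 6,241 MB.
Capacity: 10 TB = 80,000,000 Mb; 1602.36 items → 1602 complete.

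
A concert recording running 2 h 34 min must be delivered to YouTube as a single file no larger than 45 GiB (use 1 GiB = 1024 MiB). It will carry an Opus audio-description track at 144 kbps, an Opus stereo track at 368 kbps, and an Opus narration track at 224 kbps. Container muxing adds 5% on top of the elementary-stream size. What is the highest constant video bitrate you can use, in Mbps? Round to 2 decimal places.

39.11 Mbps

Budget: 45 GiB = 386547.1 Mb.
Stream payload after overhead: 386547.1 / 1.05 = 368140.1 Mb.
2 h 34 min = 154 min = 9240 s
Total bitrate budget: 368140.1 Mb / 9240 s = 39.842 Mbps.
Audio total: 144 + 368 + 224 = 736 kbps = 0.736 Mbps.
Video: 39.842 − 0.736 = 39.106 Mbps.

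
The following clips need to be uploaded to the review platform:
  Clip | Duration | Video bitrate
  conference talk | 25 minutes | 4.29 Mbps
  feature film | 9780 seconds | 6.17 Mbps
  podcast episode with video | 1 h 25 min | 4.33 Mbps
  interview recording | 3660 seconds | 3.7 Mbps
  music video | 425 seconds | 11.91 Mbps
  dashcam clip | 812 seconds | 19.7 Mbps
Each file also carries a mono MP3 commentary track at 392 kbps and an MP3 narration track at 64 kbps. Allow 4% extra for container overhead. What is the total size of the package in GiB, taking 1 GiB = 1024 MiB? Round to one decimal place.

Audio total: 392 + 64 = 456 kbps = 0.456 Mbps.
conference talk: 4.746 Mbps × 1500 s × 1.04 = 7403.8 Mb
feature film: 6.626 Mbps × 9780 s × 1.04 = 67394.4 Mb
podcast episode with video: 4.786 Mbps × 5100 s × 1.04 = 25384.9 Mb
interview recording: 4.156 Mbps × 3660 s × 1.04 = 15819.4 Mb
music video: 12.366 Mbps × 425 s × 1.04 = 5465.8 Mb
dashcam clip: 20.156 Mbps × 812 s × 1.04 = 17021.3 Mb
Total: 138489.6 Mb = 17311.2 MB.
= 16.12 GiB.

16.1 GiB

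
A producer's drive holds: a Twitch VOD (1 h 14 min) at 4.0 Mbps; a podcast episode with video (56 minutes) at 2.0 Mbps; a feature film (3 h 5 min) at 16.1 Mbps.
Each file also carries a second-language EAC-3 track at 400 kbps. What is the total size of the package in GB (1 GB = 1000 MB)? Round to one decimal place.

Audio: 400 kbps = 0.400 Mbps.
Twitch VOD: 4.400 Mbps × 4440 s = 19536.0 Mb
podcast episode with video: 2.400 Mbps × 3360 s = 8064.0 Mb
feature film: 16.500 Mbps × 11100 s = 183150.0 Mb
Total: 210750.0 Mb = 26343.8 MB.
= 26.34 GB.

26.3 GB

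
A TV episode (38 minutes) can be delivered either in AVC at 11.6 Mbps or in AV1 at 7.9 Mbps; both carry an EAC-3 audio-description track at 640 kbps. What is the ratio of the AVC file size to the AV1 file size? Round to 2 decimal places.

1.43

38 min = 2280 s
Audio: 640 kbps = 0.640 Mbps.
AVC: 12.240 Mbps × 2280 s = 27907.2 Mb = 3.488 GB.
AV1: 8.540 Mbps × 2280 s = 19471.2 Mb = 2.434 GB.
Ratio: 3.488 / 2.434 = 1.433.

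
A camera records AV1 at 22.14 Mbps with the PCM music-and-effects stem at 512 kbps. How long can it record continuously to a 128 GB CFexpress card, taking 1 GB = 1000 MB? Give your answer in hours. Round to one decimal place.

12.6 hours

Audio: 512 kbps = 0.512 Mbps.
Total bitrate: 22.14 + 0.512 = 22.652 Mbps.
Capacity: 128 GB = 1,024,000 Mb.
Recording time: 1,024,000 / 22.652 = 45,206 s ≈ 12.6 hours.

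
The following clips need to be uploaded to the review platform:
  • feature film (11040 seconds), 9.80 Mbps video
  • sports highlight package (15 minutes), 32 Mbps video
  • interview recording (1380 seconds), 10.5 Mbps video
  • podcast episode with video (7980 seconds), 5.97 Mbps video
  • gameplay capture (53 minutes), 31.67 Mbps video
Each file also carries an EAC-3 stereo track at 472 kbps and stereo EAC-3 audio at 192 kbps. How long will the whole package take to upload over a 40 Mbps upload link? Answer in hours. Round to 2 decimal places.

2.20 hours

Audio total: 472 + 192 = 664 kbps = 0.664 Mbps.
feature film: 10.464 Mbps × 11040 s = 115522.6 Mb
sports highlight package: 32.664 Mbps × 900 s = 29397.6 Mb
interview recording: 11.164 Mbps × 1380 s = 15406.3 Mb
podcast episode with video: 6.634 Mbps × 7980 s = 52939.3 Mb
gameplay capture: 32.334 Mbps × 3180 s = 102822.1 Mb
Total: 316087.9 Mb = 39511.0 MB.
At 40 Mbps: 316087.9 / 40 = 7902 s ≈ 2.2 hours.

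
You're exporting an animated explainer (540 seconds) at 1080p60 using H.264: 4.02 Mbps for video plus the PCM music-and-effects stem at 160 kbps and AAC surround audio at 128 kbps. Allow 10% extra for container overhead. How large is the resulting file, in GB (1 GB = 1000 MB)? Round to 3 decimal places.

0.320 GB

Audio total: 160 + 128 = 288 kbps = 0.288 Mbps.
Total bitrate: 4.02 + 0.288 = 4.308 Mbps.
Stream data: 4.308 Mbps × 540 s = 2326.3 Mb.
With 10% container overhead: ×1.10.
2,559 Mb ÷ 8 = 319.9 MB → 0.3199 GB.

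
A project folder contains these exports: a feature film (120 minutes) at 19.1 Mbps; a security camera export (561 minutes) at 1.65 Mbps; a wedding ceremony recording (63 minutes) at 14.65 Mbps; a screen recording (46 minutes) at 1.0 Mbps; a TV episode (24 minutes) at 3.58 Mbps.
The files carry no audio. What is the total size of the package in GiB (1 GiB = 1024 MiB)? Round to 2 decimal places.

feature film: 19.100 Mbps × 7200 s = 137520.0 Mb
security camera export: 1.650 Mbps × 33660 s = 55539.0 Mb
wedding ceremony recording: 14.650 Mbps × 3780 s = 55377.0 Mb
screen recording: 1.000 Mbps × 2760 s = 2760.0 Mb
TV episode: 3.580 Mbps × 1440 s = 5155.2 Mb
Total: 256351.2 Mb = 32043.9 MB.
= 29.84 GiB.

29.84 GiB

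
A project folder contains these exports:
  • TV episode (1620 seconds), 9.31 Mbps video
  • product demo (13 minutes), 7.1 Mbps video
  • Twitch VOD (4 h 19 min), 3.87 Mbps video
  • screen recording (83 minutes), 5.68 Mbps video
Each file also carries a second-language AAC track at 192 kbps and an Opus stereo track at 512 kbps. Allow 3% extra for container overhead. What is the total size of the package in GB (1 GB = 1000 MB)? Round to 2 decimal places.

Audio total: 192 + 512 = 704 kbps = 0.704 Mbps.
TV episode: 10.014 Mbps × 1620 s × 1.03 = 16709.4 Mb
product demo: 7.804 Mbps × 780 s × 1.03 = 6269.7 Mb
Twitch VOD: 4.574 Mbps × 15540 s × 1.03 = 73212.4 Mb
screen recording: 6.384 Mbps × 4980 s × 1.03 = 32746.1 Mb
Total: 128937.5 Mb = 16117.2 MB.
= 16.12 GB.

16.12 GB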